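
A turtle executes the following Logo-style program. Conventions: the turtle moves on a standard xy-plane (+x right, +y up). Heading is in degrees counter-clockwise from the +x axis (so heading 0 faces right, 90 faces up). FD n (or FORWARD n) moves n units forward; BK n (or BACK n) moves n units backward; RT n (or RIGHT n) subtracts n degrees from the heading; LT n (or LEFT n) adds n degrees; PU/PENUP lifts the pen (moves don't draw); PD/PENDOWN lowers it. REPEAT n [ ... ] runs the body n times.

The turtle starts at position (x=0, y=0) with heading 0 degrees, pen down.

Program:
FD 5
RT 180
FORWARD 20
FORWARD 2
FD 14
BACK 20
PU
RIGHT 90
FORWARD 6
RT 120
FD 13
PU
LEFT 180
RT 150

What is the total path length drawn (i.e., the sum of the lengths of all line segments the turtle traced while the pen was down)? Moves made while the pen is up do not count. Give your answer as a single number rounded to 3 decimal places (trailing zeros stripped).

Executing turtle program step by step:
Start: pos=(0,0), heading=0, pen down
FD 5: (0,0) -> (5,0) [heading=0, draw]
RT 180: heading 0 -> 180
FD 20: (5,0) -> (-15,0) [heading=180, draw]
FD 2: (-15,0) -> (-17,0) [heading=180, draw]
FD 14: (-17,0) -> (-31,0) [heading=180, draw]
BK 20: (-31,0) -> (-11,0) [heading=180, draw]
PU: pen up
RT 90: heading 180 -> 90
FD 6: (-11,0) -> (-11,6) [heading=90, move]
RT 120: heading 90 -> 330
FD 13: (-11,6) -> (0.258,-0.5) [heading=330, move]
PU: pen up
LT 180: heading 330 -> 150
RT 150: heading 150 -> 0
Final: pos=(0.258,-0.5), heading=0, 5 segment(s) drawn

Segment lengths:
  seg 1: (0,0) -> (5,0), length = 5
  seg 2: (5,0) -> (-15,0), length = 20
  seg 3: (-15,0) -> (-17,0), length = 2
  seg 4: (-17,0) -> (-31,0), length = 14
  seg 5: (-31,0) -> (-11,0), length = 20
Total = 61

Answer: 61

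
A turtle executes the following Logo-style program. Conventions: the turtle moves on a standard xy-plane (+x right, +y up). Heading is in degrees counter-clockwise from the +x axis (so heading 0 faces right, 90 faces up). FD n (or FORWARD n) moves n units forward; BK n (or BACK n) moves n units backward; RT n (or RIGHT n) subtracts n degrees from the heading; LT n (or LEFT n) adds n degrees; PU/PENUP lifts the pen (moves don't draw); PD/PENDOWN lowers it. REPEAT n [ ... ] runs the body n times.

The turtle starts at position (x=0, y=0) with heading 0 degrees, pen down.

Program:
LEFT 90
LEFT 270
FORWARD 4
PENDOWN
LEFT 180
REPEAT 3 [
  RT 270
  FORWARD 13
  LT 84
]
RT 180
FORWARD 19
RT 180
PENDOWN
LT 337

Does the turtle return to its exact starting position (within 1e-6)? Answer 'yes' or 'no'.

Executing turtle program step by step:
Start: pos=(0,0), heading=0, pen down
LT 90: heading 0 -> 90
LT 270: heading 90 -> 0
FD 4: (0,0) -> (4,0) [heading=0, draw]
PD: pen down
LT 180: heading 0 -> 180
REPEAT 3 [
  -- iteration 1/3 --
  RT 270: heading 180 -> 270
  FD 13: (4,0) -> (4,-13) [heading=270, draw]
  LT 84: heading 270 -> 354
  -- iteration 2/3 --
  RT 270: heading 354 -> 84
  FD 13: (4,-13) -> (5.359,-0.071) [heading=84, draw]
  LT 84: heading 84 -> 168
  -- iteration 3/3 --
  RT 270: heading 168 -> 258
  FD 13: (5.359,-0.071) -> (2.656,-12.787) [heading=258, draw]
  LT 84: heading 258 -> 342
]
RT 180: heading 342 -> 162
FD 19: (2.656,-12.787) -> (-15.414,-6.916) [heading=162, draw]
RT 180: heading 162 -> 342
PD: pen down
LT 337: heading 342 -> 319
Final: pos=(-15.414,-6.916), heading=319, 5 segment(s) drawn

Start position: (0, 0)
Final position: (-15.414, -6.916)
Distance = 16.894; >= 1e-6 -> NOT closed

Answer: no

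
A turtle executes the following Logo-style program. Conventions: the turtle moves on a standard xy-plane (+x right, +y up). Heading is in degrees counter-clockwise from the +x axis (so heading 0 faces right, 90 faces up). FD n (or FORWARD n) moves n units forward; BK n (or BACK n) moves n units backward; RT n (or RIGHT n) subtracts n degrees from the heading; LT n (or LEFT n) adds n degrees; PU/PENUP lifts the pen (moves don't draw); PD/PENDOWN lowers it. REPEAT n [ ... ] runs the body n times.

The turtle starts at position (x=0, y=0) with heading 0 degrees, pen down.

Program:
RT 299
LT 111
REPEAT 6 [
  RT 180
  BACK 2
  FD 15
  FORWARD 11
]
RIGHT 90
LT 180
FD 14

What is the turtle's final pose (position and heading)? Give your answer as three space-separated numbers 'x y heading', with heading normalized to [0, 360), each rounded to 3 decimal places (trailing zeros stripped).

Executing turtle program step by step:
Start: pos=(0,0), heading=0, pen down
RT 299: heading 0 -> 61
LT 111: heading 61 -> 172
REPEAT 6 [
  -- iteration 1/6 --
  RT 180: heading 172 -> 352
  BK 2: (0,0) -> (-1.981,0.278) [heading=352, draw]
  FD 15: (-1.981,0.278) -> (12.873,-1.809) [heading=352, draw]
  FD 11: (12.873,-1.809) -> (23.766,-3.34) [heading=352, draw]
  -- iteration 2/6 --
  RT 180: heading 352 -> 172
  BK 2: (23.766,-3.34) -> (25.747,-3.619) [heading=172, draw]
  FD 15: (25.747,-3.619) -> (10.893,-1.531) [heading=172, draw]
  FD 11: (10.893,-1.531) -> (0,0) [heading=172, draw]
  -- iteration 3/6 --
  RT 180: heading 172 -> 352
  BK 2: (0,0) -> (-1.981,0.278) [heading=352, draw]
  FD 15: (-1.981,0.278) -> (12.873,-1.809) [heading=352, draw]
  FD 11: (12.873,-1.809) -> (23.766,-3.34) [heading=352, draw]
  -- iteration 4/6 --
  RT 180: heading 352 -> 172
  BK 2: (23.766,-3.34) -> (25.747,-3.619) [heading=172, draw]
  FD 15: (25.747,-3.619) -> (10.893,-1.531) [heading=172, draw]
  FD 11: (10.893,-1.531) -> (0,0) [heading=172, draw]
  -- iteration 5/6 --
  RT 180: heading 172 -> 352
  BK 2: (0,0) -> (-1.981,0.278) [heading=352, draw]
  FD 15: (-1.981,0.278) -> (12.873,-1.809) [heading=352, draw]
  FD 11: (12.873,-1.809) -> (23.766,-3.34) [heading=352, draw]
  -- iteration 6/6 --
  RT 180: heading 352 -> 172
  BK 2: (23.766,-3.34) -> (25.747,-3.619) [heading=172, draw]
  FD 15: (25.747,-3.619) -> (10.893,-1.531) [heading=172, draw]
  FD 11: (10.893,-1.531) -> (0,0) [heading=172, draw]
]
RT 90: heading 172 -> 82
LT 180: heading 82 -> 262
FD 14: (0,0) -> (-1.948,-13.864) [heading=262, draw]
Final: pos=(-1.948,-13.864), heading=262, 19 segment(s) drawn

Answer: -1.948 -13.864 262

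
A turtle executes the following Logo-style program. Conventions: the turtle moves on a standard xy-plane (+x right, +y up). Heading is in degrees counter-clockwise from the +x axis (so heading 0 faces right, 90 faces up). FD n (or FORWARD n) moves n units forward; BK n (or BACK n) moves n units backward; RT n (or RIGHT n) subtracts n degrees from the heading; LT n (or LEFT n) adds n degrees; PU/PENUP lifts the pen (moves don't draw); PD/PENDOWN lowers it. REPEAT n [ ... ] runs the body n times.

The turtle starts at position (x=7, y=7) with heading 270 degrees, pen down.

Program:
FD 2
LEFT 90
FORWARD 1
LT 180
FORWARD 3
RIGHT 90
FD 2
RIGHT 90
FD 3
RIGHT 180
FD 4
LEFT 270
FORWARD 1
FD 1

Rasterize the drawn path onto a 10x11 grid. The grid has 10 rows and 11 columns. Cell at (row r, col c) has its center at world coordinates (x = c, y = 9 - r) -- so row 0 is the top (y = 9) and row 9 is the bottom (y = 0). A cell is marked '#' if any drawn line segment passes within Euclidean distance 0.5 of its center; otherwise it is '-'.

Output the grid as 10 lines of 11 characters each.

Segment 0: (7,7) -> (7,5)
Segment 1: (7,5) -> (8,5)
Segment 2: (8,5) -> (5,5)
Segment 3: (5,5) -> (5,7)
Segment 4: (5,7) -> (8,7)
Segment 5: (8,7) -> (4,7)
Segment 6: (4,7) -> (4,8)
Segment 7: (4,8) -> (4,9)

Answer: ----#------
----#------
----#####--
-----#-#---
-----####--
-----------
-----------
-----------
-----------
-----------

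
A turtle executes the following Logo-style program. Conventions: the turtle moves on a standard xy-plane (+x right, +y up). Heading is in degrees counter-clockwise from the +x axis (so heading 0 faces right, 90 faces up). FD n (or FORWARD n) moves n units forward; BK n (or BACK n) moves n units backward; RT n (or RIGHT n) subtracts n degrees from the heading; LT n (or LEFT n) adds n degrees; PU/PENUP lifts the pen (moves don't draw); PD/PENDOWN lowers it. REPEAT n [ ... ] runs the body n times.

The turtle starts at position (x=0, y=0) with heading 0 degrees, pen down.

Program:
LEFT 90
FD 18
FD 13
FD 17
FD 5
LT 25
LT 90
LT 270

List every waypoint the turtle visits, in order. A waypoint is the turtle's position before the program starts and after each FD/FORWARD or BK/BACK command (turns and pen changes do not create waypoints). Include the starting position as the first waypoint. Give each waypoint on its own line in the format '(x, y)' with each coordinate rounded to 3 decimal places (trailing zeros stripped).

Answer: (0, 0)
(0, 18)
(0, 31)
(0, 48)
(0, 53)

Derivation:
Executing turtle program step by step:
Start: pos=(0,0), heading=0, pen down
LT 90: heading 0 -> 90
FD 18: (0,0) -> (0,18) [heading=90, draw]
FD 13: (0,18) -> (0,31) [heading=90, draw]
FD 17: (0,31) -> (0,48) [heading=90, draw]
FD 5: (0,48) -> (0,53) [heading=90, draw]
LT 25: heading 90 -> 115
LT 90: heading 115 -> 205
LT 270: heading 205 -> 115
Final: pos=(0,53), heading=115, 4 segment(s) drawn
Waypoints (5 total):
(0, 0)
(0, 18)
(0, 31)
(0, 48)
(0, 53)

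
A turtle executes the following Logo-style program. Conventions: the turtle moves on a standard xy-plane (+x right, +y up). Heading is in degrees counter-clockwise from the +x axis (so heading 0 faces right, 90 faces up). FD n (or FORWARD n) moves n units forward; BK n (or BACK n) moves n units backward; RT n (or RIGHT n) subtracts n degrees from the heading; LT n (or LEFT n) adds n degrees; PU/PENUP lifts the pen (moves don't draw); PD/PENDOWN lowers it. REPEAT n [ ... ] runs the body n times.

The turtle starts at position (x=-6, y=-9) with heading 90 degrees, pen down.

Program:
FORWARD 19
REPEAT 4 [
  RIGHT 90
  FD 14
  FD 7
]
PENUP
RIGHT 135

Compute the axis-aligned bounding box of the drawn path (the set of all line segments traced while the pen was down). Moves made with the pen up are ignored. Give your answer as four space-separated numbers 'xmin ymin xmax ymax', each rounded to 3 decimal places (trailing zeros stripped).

Answer: -6 -11 15 10

Derivation:
Executing turtle program step by step:
Start: pos=(-6,-9), heading=90, pen down
FD 19: (-6,-9) -> (-6,10) [heading=90, draw]
REPEAT 4 [
  -- iteration 1/4 --
  RT 90: heading 90 -> 0
  FD 14: (-6,10) -> (8,10) [heading=0, draw]
  FD 7: (8,10) -> (15,10) [heading=0, draw]
  -- iteration 2/4 --
  RT 90: heading 0 -> 270
  FD 14: (15,10) -> (15,-4) [heading=270, draw]
  FD 7: (15,-4) -> (15,-11) [heading=270, draw]
  -- iteration 3/4 --
  RT 90: heading 270 -> 180
  FD 14: (15,-11) -> (1,-11) [heading=180, draw]
  FD 7: (1,-11) -> (-6,-11) [heading=180, draw]
  -- iteration 4/4 --
  RT 90: heading 180 -> 90
  FD 14: (-6,-11) -> (-6,3) [heading=90, draw]
  FD 7: (-6,3) -> (-6,10) [heading=90, draw]
]
PU: pen up
RT 135: heading 90 -> 315
Final: pos=(-6,10), heading=315, 9 segment(s) drawn

Segment endpoints: x in {-6, -6, -6, -6, 1, 8, 15}, y in {-11, -11, -9, -4, 3, 10, 10}
xmin=-6, ymin=-11, xmax=15, ymax=10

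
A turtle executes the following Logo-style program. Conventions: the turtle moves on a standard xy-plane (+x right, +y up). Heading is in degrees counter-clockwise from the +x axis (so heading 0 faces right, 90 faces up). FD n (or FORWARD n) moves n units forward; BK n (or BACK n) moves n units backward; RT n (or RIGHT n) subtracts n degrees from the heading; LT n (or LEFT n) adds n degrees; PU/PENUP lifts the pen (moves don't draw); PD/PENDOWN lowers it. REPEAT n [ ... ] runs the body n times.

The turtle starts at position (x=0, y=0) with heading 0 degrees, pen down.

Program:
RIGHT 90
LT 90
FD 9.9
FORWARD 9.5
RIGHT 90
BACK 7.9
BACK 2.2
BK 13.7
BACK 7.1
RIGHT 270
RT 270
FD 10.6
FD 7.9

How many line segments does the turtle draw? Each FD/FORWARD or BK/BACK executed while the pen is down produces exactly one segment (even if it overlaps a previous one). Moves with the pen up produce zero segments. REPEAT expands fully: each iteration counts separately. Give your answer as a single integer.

Executing turtle program step by step:
Start: pos=(0,0), heading=0, pen down
RT 90: heading 0 -> 270
LT 90: heading 270 -> 0
FD 9.9: (0,0) -> (9.9,0) [heading=0, draw]
FD 9.5: (9.9,0) -> (19.4,0) [heading=0, draw]
RT 90: heading 0 -> 270
BK 7.9: (19.4,0) -> (19.4,7.9) [heading=270, draw]
BK 2.2: (19.4,7.9) -> (19.4,10.1) [heading=270, draw]
BK 13.7: (19.4,10.1) -> (19.4,23.8) [heading=270, draw]
BK 7.1: (19.4,23.8) -> (19.4,30.9) [heading=270, draw]
RT 270: heading 270 -> 0
RT 270: heading 0 -> 90
FD 10.6: (19.4,30.9) -> (19.4,41.5) [heading=90, draw]
FD 7.9: (19.4,41.5) -> (19.4,49.4) [heading=90, draw]
Final: pos=(19.4,49.4), heading=90, 8 segment(s) drawn
Segments drawn: 8

Answer: 8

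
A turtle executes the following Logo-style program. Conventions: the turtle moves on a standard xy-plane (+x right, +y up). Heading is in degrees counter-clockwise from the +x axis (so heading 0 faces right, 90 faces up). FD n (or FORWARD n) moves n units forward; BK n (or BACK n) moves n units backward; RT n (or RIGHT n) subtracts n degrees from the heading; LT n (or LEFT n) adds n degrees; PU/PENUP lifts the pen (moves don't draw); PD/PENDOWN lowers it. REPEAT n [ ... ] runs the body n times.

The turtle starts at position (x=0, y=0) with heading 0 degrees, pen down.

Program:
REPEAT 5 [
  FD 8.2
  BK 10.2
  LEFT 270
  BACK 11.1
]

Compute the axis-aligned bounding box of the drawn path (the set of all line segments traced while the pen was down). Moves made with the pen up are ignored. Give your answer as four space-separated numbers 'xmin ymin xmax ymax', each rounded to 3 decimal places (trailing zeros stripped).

Executing turtle program step by step:
Start: pos=(0,0), heading=0, pen down
REPEAT 5 [
  -- iteration 1/5 --
  FD 8.2: (0,0) -> (8.2,0) [heading=0, draw]
  BK 10.2: (8.2,0) -> (-2,0) [heading=0, draw]
  LT 270: heading 0 -> 270
  BK 11.1: (-2,0) -> (-2,11.1) [heading=270, draw]
  -- iteration 2/5 --
  FD 8.2: (-2,11.1) -> (-2,2.9) [heading=270, draw]
  BK 10.2: (-2,2.9) -> (-2,13.1) [heading=270, draw]
  LT 270: heading 270 -> 180
  BK 11.1: (-2,13.1) -> (9.1,13.1) [heading=180, draw]
  -- iteration 3/5 --
  FD 8.2: (9.1,13.1) -> (0.9,13.1) [heading=180, draw]
  BK 10.2: (0.9,13.1) -> (11.1,13.1) [heading=180, draw]
  LT 270: heading 180 -> 90
  BK 11.1: (11.1,13.1) -> (11.1,2) [heading=90, draw]
  -- iteration 4/5 --
  FD 8.2: (11.1,2) -> (11.1,10.2) [heading=90, draw]
  BK 10.2: (11.1,10.2) -> (11.1,0) [heading=90, draw]
  LT 270: heading 90 -> 0
  BK 11.1: (11.1,0) -> (0,0) [heading=0, draw]
  -- iteration 5/5 --
  FD 8.2: (0,0) -> (8.2,0) [heading=0, draw]
  BK 10.2: (8.2,0) -> (-2,0) [heading=0, draw]
  LT 270: heading 0 -> 270
  BK 11.1: (-2,0) -> (-2,11.1) [heading=270, draw]
]
Final: pos=(-2,11.1), heading=270, 15 segment(s) drawn

Segment endpoints: x in {-2, -2, -2, -2, -2, -2, 0, 0, 0.9, 8.2, 8.2, 9.1, 11.1, 11.1}, y in {0, 0, 0, 0, 0, 2, 2.9, 10.2, 11.1, 11.1, 13.1, 13.1}
xmin=-2, ymin=0, xmax=11.1, ymax=13.1

Answer: -2 0 11.1 13.1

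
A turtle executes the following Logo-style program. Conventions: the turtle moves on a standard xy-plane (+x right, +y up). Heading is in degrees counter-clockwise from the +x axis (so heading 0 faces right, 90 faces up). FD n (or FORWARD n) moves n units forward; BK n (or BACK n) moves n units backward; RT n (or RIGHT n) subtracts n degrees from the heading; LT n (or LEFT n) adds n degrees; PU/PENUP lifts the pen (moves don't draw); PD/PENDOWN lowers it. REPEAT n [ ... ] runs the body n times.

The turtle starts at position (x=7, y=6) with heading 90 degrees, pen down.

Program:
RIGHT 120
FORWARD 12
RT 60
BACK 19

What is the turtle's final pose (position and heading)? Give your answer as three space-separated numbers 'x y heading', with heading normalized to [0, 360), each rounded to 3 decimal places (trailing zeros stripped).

Answer: 17.392 19 270

Derivation:
Executing turtle program step by step:
Start: pos=(7,6), heading=90, pen down
RT 120: heading 90 -> 330
FD 12: (7,6) -> (17.392,0) [heading=330, draw]
RT 60: heading 330 -> 270
BK 19: (17.392,0) -> (17.392,19) [heading=270, draw]
Final: pos=(17.392,19), heading=270, 2 segment(s) drawn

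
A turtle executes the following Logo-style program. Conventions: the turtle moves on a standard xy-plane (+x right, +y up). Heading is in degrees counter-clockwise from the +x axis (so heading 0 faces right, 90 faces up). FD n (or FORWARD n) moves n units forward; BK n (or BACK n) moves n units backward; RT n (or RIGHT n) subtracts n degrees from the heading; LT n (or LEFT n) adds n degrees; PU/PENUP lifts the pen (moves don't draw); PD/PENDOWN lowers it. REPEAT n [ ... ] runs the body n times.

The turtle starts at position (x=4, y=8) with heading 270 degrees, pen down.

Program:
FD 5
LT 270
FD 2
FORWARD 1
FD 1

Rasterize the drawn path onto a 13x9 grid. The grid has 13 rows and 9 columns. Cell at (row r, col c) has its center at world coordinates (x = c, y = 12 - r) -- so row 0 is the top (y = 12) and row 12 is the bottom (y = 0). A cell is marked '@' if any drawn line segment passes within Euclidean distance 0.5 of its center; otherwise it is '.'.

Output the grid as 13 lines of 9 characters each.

Answer: .........
.........
.........
.........
....@....
....@....
....@....
....@....
....@....
@@@@@....
.........
.........
.........

Derivation:
Segment 0: (4,8) -> (4,3)
Segment 1: (4,3) -> (2,3)
Segment 2: (2,3) -> (1,3)
Segment 3: (1,3) -> (-0,3)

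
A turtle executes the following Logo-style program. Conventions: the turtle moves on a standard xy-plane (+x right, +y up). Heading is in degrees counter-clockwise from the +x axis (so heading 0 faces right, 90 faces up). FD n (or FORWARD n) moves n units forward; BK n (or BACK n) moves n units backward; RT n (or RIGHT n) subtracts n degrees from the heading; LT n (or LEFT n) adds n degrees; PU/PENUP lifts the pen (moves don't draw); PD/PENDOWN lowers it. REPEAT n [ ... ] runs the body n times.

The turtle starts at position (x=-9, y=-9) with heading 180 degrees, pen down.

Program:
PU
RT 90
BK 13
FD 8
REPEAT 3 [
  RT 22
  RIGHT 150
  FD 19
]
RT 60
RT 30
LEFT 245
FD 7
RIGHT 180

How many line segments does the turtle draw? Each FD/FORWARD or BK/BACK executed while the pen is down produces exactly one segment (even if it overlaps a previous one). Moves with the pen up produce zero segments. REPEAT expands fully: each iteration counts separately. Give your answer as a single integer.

Answer: 0

Derivation:
Executing turtle program step by step:
Start: pos=(-9,-9), heading=180, pen down
PU: pen up
RT 90: heading 180 -> 90
BK 13: (-9,-9) -> (-9,-22) [heading=90, move]
FD 8: (-9,-22) -> (-9,-14) [heading=90, move]
REPEAT 3 [
  -- iteration 1/3 --
  RT 22: heading 90 -> 68
  RT 150: heading 68 -> 278
  FD 19: (-9,-14) -> (-6.356,-32.815) [heading=278, move]
  -- iteration 2/3 --
  RT 22: heading 278 -> 256
  RT 150: heading 256 -> 106
  FD 19: (-6.356,-32.815) -> (-11.593,-14.551) [heading=106, move]
  -- iteration 3/3 --
  RT 22: heading 106 -> 84
  RT 150: heading 84 -> 294
  FD 19: (-11.593,-14.551) -> (-3.865,-31.908) [heading=294, move]
]
RT 60: heading 294 -> 234
RT 30: heading 234 -> 204
LT 245: heading 204 -> 89
FD 7: (-3.865,-31.908) -> (-3.743,-24.91) [heading=89, move]
RT 180: heading 89 -> 269
Final: pos=(-3.743,-24.91), heading=269, 0 segment(s) drawn
Segments drawn: 0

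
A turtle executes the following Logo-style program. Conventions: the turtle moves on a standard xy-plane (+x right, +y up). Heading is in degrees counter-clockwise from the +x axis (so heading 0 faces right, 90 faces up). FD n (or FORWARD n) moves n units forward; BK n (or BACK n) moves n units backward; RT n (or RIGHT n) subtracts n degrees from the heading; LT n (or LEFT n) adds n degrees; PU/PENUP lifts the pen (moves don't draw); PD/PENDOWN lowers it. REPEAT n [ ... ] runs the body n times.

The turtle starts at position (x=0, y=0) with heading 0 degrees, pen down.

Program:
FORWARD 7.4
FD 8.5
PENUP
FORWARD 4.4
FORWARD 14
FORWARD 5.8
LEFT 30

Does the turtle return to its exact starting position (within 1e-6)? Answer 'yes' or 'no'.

Executing turtle program step by step:
Start: pos=(0,0), heading=0, pen down
FD 7.4: (0,0) -> (7.4,0) [heading=0, draw]
FD 8.5: (7.4,0) -> (15.9,0) [heading=0, draw]
PU: pen up
FD 4.4: (15.9,0) -> (20.3,0) [heading=0, move]
FD 14: (20.3,0) -> (34.3,0) [heading=0, move]
FD 5.8: (34.3,0) -> (40.1,0) [heading=0, move]
LT 30: heading 0 -> 30
Final: pos=(40.1,0), heading=30, 2 segment(s) drawn

Start position: (0, 0)
Final position: (40.1, 0)
Distance = 40.1; >= 1e-6 -> NOT closed

Answer: no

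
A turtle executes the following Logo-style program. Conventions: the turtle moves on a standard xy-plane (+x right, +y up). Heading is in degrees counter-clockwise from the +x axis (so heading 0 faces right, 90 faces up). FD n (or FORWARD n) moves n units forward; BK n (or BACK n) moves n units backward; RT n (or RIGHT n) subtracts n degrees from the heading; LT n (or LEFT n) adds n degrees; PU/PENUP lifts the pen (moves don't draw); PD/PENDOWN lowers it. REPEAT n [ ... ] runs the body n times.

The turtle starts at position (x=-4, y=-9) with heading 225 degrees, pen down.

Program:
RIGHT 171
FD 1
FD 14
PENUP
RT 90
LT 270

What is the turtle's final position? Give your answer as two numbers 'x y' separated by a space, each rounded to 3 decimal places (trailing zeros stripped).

Executing turtle program step by step:
Start: pos=(-4,-9), heading=225, pen down
RT 171: heading 225 -> 54
FD 1: (-4,-9) -> (-3.412,-8.191) [heading=54, draw]
FD 14: (-3.412,-8.191) -> (4.817,3.135) [heading=54, draw]
PU: pen up
RT 90: heading 54 -> 324
LT 270: heading 324 -> 234
Final: pos=(4.817,3.135), heading=234, 2 segment(s) drawn

Answer: 4.817 3.135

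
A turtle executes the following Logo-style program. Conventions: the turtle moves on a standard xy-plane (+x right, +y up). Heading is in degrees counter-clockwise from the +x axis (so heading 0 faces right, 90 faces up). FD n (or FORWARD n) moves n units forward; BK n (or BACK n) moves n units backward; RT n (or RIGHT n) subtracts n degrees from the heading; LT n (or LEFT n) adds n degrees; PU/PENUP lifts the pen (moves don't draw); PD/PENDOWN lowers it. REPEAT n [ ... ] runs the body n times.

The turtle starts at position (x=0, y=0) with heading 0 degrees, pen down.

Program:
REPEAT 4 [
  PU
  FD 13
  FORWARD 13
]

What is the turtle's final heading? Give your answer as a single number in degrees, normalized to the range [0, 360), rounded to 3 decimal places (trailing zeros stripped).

Executing turtle program step by step:
Start: pos=(0,0), heading=0, pen down
REPEAT 4 [
  -- iteration 1/4 --
  PU: pen up
  FD 13: (0,0) -> (13,0) [heading=0, move]
  FD 13: (13,0) -> (26,0) [heading=0, move]
  -- iteration 2/4 --
  PU: pen up
  FD 13: (26,0) -> (39,0) [heading=0, move]
  FD 13: (39,0) -> (52,0) [heading=0, move]
  -- iteration 3/4 --
  PU: pen up
  FD 13: (52,0) -> (65,0) [heading=0, move]
  FD 13: (65,0) -> (78,0) [heading=0, move]
  -- iteration 4/4 --
  PU: pen up
  FD 13: (78,0) -> (91,0) [heading=0, move]
  FD 13: (91,0) -> (104,0) [heading=0, move]
]
Final: pos=(104,0), heading=0, 0 segment(s) drawn

Answer: 0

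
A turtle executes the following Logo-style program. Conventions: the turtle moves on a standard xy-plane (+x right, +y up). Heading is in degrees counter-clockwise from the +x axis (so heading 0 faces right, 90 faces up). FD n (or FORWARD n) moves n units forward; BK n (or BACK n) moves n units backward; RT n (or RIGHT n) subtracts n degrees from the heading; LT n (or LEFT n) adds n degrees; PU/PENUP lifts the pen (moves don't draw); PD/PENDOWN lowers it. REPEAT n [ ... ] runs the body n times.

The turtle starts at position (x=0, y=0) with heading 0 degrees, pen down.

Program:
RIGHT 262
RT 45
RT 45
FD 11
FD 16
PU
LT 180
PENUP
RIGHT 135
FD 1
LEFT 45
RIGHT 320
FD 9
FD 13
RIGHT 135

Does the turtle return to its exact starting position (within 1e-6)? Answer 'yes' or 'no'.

Executing turtle program step by step:
Start: pos=(0,0), heading=0, pen down
RT 262: heading 0 -> 98
RT 45: heading 98 -> 53
RT 45: heading 53 -> 8
FD 11: (0,0) -> (10.893,1.531) [heading=8, draw]
FD 16: (10.893,1.531) -> (26.737,3.758) [heading=8, draw]
PU: pen up
LT 180: heading 8 -> 188
PU: pen up
RT 135: heading 188 -> 53
FD 1: (26.737,3.758) -> (27.339,4.556) [heading=53, move]
LT 45: heading 53 -> 98
RT 320: heading 98 -> 138
FD 9: (27.339,4.556) -> (20.651,10.578) [heading=138, move]
FD 13: (20.651,10.578) -> (10.99,19.277) [heading=138, move]
RT 135: heading 138 -> 3
Final: pos=(10.99,19.277), heading=3, 2 segment(s) drawn

Start position: (0, 0)
Final position: (10.99, 19.277)
Distance = 22.19; >= 1e-6 -> NOT closed

Answer: no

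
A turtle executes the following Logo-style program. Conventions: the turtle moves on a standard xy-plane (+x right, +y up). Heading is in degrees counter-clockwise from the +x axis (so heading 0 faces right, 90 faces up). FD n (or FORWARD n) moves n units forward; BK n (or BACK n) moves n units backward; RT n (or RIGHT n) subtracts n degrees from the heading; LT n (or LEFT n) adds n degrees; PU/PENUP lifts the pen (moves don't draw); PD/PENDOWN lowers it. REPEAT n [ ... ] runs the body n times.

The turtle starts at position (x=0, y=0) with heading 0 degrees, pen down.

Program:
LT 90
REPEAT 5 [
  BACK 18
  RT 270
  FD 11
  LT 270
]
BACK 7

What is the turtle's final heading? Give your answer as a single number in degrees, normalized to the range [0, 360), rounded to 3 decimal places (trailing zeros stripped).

Executing turtle program step by step:
Start: pos=(0,0), heading=0, pen down
LT 90: heading 0 -> 90
REPEAT 5 [
  -- iteration 1/5 --
  BK 18: (0,0) -> (0,-18) [heading=90, draw]
  RT 270: heading 90 -> 180
  FD 11: (0,-18) -> (-11,-18) [heading=180, draw]
  LT 270: heading 180 -> 90
  -- iteration 2/5 --
  BK 18: (-11,-18) -> (-11,-36) [heading=90, draw]
  RT 270: heading 90 -> 180
  FD 11: (-11,-36) -> (-22,-36) [heading=180, draw]
  LT 270: heading 180 -> 90
  -- iteration 3/5 --
  BK 18: (-22,-36) -> (-22,-54) [heading=90, draw]
  RT 270: heading 90 -> 180
  FD 11: (-22,-54) -> (-33,-54) [heading=180, draw]
  LT 270: heading 180 -> 90
  -- iteration 4/5 --
  BK 18: (-33,-54) -> (-33,-72) [heading=90, draw]
  RT 270: heading 90 -> 180
  FD 11: (-33,-72) -> (-44,-72) [heading=180, draw]
  LT 270: heading 180 -> 90
  -- iteration 5/5 --
  BK 18: (-44,-72) -> (-44,-90) [heading=90, draw]
  RT 270: heading 90 -> 180
  FD 11: (-44,-90) -> (-55,-90) [heading=180, draw]
  LT 270: heading 180 -> 90
]
BK 7: (-55,-90) -> (-55,-97) [heading=90, draw]
Final: pos=(-55,-97), heading=90, 11 segment(s) drawn

Answer: 90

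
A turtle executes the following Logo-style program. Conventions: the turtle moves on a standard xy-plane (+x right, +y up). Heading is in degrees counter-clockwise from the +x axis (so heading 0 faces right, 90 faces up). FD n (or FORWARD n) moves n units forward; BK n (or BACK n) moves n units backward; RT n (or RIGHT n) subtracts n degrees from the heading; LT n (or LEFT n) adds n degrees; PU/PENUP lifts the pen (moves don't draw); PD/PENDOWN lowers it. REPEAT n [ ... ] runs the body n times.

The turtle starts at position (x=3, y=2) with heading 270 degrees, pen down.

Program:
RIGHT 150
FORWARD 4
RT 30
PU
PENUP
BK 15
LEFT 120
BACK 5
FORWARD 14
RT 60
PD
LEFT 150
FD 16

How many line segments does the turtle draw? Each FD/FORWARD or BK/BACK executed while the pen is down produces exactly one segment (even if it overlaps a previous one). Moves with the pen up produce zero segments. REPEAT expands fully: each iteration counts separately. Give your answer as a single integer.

Executing turtle program step by step:
Start: pos=(3,2), heading=270, pen down
RT 150: heading 270 -> 120
FD 4: (3,2) -> (1,5.464) [heading=120, draw]
RT 30: heading 120 -> 90
PU: pen up
PU: pen up
BK 15: (1,5.464) -> (1,-9.536) [heading=90, move]
LT 120: heading 90 -> 210
BK 5: (1,-9.536) -> (5.33,-7.036) [heading=210, move]
FD 14: (5.33,-7.036) -> (-6.794,-14.036) [heading=210, move]
RT 60: heading 210 -> 150
PD: pen down
LT 150: heading 150 -> 300
FD 16: (-6.794,-14.036) -> (1.206,-27.892) [heading=300, draw]
Final: pos=(1.206,-27.892), heading=300, 2 segment(s) drawn
Segments drawn: 2

Answer: 2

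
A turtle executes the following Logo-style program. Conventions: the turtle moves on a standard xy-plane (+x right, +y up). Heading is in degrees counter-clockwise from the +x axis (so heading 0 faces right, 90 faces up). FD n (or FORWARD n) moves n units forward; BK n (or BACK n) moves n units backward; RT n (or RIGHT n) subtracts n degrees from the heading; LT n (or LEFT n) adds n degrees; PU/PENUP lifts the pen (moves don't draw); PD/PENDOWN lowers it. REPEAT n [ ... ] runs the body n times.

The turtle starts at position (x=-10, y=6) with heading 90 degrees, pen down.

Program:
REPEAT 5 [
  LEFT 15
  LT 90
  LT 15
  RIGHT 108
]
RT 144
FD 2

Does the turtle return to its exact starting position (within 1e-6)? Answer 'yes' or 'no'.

Executing turtle program step by step:
Start: pos=(-10,6), heading=90, pen down
REPEAT 5 [
  -- iteration 1/5 --
  LT 15: heading 90 -> 105
  LT 90: heading 105 -> 195
  LT 15: heading 195 -> 210
  RT 108: heading 210 -> 102
  -- iteration 2/5 --
  LT 15: heading 102 -> 117
  LT 90: heading 117 -> 207
  LT 15: heading 207 -> 222
  RT 108: heading 222 -> 114
  -- iteration 3/5 --
  LT 15: heading 114 -> 129
  LT 90: heading 129 -> 219
  LT 15: heading 219 -> 234
  RT 108: heading 234 -> 126
  -- iteration 4/5 --
  LT 15: heading 126 -> 141
  LT 90: heading 141 -> 231
  LT 15: heading 231 -> 246
  RT 108: heading 246 -> 138
  -- iteration 5/5 --
  LT 15: heading 138 -> 153
  LT 90: heading 153 -> 243
  LT 15: heading 243 -> 258
  RT 108: heading 258 -> 150
]
RT 144: heading 150 -> 6
FD 2: (-10,6) -> (-8.011,6.209) [heading=6, draw]
Final: pos=(-8.011,6.209), heading=6, 1 segment(s) drawn

Start position: (-10, 6)
Final position: (-8.011, 6.209)
Distance = 2; >= 1e-6 -> NOT closed

Answer: no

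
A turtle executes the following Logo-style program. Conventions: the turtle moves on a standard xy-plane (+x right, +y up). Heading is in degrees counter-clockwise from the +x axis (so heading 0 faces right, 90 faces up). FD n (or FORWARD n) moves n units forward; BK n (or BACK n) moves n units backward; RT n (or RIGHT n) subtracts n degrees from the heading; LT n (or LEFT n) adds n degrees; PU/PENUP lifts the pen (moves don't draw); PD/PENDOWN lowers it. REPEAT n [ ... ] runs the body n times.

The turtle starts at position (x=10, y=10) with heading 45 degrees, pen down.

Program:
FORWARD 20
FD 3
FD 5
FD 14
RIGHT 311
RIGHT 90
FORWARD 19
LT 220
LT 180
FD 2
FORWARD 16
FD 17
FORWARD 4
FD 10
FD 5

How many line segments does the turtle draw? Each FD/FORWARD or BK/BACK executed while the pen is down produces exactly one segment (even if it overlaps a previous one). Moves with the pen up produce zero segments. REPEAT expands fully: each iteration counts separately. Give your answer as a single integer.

Answer: 11

Derivation:
Executing turtle program step by step:
Start: pos=(10,10), heading=45, pen down
FD 20: (10,10) -> (24.142,24.142) [heading=45, draw]
FD 3: (24.142,24.142) -> (26.263,26.263) [heading=45, draw]
FD 5: (26.263,26.263) -> (29.799,29.799) [heading=45, draw]
FD 14: (29.799,29.799) -> (39.698,39.698) [heading=45, draw]
RT 311: heading 45 -> 94
RT 90: heading 94 -> 4
FD 19: (39.698,39.698) -> (58.652,41.024) [heading=4, draw]
LT 220: heading 4 -> 224
LT 180: heading 224 -> 44
FD 2: (58.652,41.024) -> (60.091,42.413) [heading=44, draw]
FD 16: (60.091,42.413) -> (71.6,53.528) [heading=44, draw]
FD 17: (71.6,53.528) -> (83.829,65.337) [heading=44, draw]
FD 4: (83.829,65.337) -> (86.706,68.116) [heading=44, draw]
FD 10: (86.706,68.116) -> (93.9,75.062) [heading=44, draw]
FD 5: (93.9,75.062) -> (97.497,78.535) [heading=44, draw]
Final: pos=(97.497,78.535), heading=44, 11 segment(s) drawn
Segments drawn: 11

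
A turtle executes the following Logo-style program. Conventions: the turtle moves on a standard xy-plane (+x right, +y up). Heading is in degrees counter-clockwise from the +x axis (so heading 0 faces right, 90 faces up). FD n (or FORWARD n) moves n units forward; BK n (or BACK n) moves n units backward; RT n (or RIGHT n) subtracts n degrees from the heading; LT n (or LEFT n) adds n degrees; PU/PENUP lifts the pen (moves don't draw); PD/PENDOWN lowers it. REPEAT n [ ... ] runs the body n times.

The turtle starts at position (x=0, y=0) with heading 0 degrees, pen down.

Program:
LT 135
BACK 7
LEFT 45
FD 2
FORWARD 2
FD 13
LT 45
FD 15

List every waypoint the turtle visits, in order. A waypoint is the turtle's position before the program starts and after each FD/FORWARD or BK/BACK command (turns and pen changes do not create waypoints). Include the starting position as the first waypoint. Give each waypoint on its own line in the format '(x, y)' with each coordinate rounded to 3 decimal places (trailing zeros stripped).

Answer: (0, 0)
(4.95, -4.95)
(2.95, -4.95)
(0.95, -4.95)
(-12.05, -4.95)
(-22.657, -15.556)

Derivation:
Executing turtle program step by step:
Start: pos=(0,0), heading=0, pen down
LT 135: heading 0 -> 135
BK 7: (0,0) -> (4.95,-4.95) [heading=135, draw]
LT 45: heading 135 -> 180
FD 2: (4.95,-4.95) -> (2.95,-4.95) [heading=180, draw]
FD 2: (2.95,-4.95) -> (0.95,-4.95) [heading=180, draw]
FD 13: (0.95,-4.95) -> (-12.05,-4.95) [heading=180, draw]
LT 45: heading 180 -> 225
FD 15: (-12.05,-4.95) -> (-22.657,-15.556) [heading=225, draw]
Final: pos=(-22.657,-15.556), heading=225, 5 segment(s) drawn
Waypoints (6 total):
(0, 0)
(4.95, -4.95)
(2.95, -4.95)
(0.95, -4.95)
(-12.05, -4.95)
(-22.657, -15.556)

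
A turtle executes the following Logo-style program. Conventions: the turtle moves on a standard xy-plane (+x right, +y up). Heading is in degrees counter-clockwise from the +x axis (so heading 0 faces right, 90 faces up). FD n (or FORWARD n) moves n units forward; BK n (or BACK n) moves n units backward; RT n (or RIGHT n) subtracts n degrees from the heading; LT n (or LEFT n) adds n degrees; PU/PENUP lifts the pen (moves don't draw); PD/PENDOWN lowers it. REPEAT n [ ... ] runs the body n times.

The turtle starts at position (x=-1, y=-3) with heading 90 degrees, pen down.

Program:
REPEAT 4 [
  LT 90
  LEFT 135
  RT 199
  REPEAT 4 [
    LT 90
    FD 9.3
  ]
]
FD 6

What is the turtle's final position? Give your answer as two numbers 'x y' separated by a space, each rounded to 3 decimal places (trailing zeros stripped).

Answer: -6.822 -4.452

Derivation:
Executing turtle program step by step:
Start: pos=(-1,-3), heading=90, pen down
REPEAT 4 [
  -- iteration 1/4 --
  LT 90: heading 90 -> 180
  LT 135: heading 180 -> 315
  RT 199: heading 315 -> 116
  REPEAT 4 [
    -- iteration 1/4 --
    LT 90: heading 116 -> 206
    FD 9.3: (-1,-3) -> (-9.359,-7.077) [heading=206, draw]
    -- iteration 2/4 --
    LT 90: heading 206 -> 296
    FD 9.3: (-9.359,-7.077) -> (-5.282,-15.436) [heading=296, draw]
    -- iteration 3/4 --
    LT 90: heading 296 -> 26
    FD 9.3: (-5.282,-15.436) -> (3.077,-11.359) [heading=26, draw]
    -- iteration 4/4 --
    LT 90: heading 26 -> 116
    FD 9.3: (3.077,-11.359) -> (-1,-3) [heading=116, draw]
  ]
  -- iteration 2/4 --
  LT 90: heading 116 -> 206
  LT 135: heading 206 -> 341
  RT 199: heading 341 -> 142
  REPEAT 4 [
    -- iteration 1/4 --
    LT 90: heading 142 -> 232
    FD 9.3: (-1,-3) -> (-6.726,-10.329) [heading=232, draw]
    -- iteration 2/4 --
    LT 90: heading 232 -> 322
    FD 9.3: (-6.726,-10.329) -> (0.603,-16.054) [heading=322, draw]
    -- iteration 3/4 --
    LT 90: heading 322 -> 52
    FD 9.3: (0.603,-16.054) -> (6.329,-8.726) [heading=52, draw]
    -- iteration 4/4 --
    LT 90: heading 52 -> 142
    FD 9.3: (6.329,-8.726) -> (-1,-3) [heading=142, draw]
  ]
  -- iteration 3/4 --
  LT 90: heading 142 -> 232
  LT 135: heading 232 -> 7
  RT 199: heading 7 -> 168
  REPEAT 4 [
    -- iteration 1/4 --
    LT 90: heading 168 -> 258
    FD 9.3: (-1,-3) -> (-2.934,-12.097) [heading=258, draw]
    -- iteration 2/4 --
    LT 90: heading 258 -> 348
    FD 9.3: (-2.934,-12.097) -> (6.163,-14.03) [heading=348, draw]
    -- iteration 3/4 --
    LT 90: heading 348 -> 78
    FD 9.3: (6.163,-14.03) -> (8.097,-4.934) [heading=78, draw]
    -- iteration 4/4 --
    LT 90: heading 78 -> 168
    FD 9.3: (8.097,-4.934) -> (-1,-3) [heading=168, draw]
  ]
  -- iteration 4/4 --
  LT 90: heading 168 -> 258
  LT 135: heading 258 -> 33
  RT 199: heading 33 -> 194
  REPEAT 4 [
    -- iteration 1/4 --
    LT 90: heading 194 -> 284
    FD 9.3: (-1,-3) -> (1.25,-12.024) [heading=284, draw]
    -- iteration 2/4 --
    LT 90: heading 284 -> 14
    FD 9.3: (1.25,-12.024) -> (10.274,-9.774) [heading=14, draw]
    -- iteration 3/4 --
    LT 90: heading 14 -> 104
    FD 9.3: (10.274,-9.774) -> (8.024,-0.75) [heading=104, draw]
    -- iteration 4/4 --
    LT 90: heading 104 -> 194
    FD 9.3: (8.024,-0.75) -> (-1,-3) [heading=194, draw]
  ]
]
FD 6: (-1,-3) -> (-6.822,-4.452) [heading=194, draw]
Final: pos=(-6.822,-4.452), heading=194, 17 segment(s) drawn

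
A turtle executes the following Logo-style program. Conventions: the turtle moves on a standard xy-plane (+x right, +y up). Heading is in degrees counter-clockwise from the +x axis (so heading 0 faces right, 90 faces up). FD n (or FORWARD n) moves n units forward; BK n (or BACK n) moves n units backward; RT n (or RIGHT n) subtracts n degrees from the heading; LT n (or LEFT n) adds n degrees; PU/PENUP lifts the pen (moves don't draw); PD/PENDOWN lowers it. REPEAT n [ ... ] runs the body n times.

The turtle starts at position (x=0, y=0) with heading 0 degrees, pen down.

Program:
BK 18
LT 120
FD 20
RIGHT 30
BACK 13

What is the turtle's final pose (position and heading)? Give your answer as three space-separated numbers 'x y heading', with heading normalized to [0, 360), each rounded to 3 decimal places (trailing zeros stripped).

Executing turtle program step by step:
Start: pos=(0,0), heading=0, pen down
BK 18: (0,0) -> (-18,0) [heading=0, draw]
LT 120: heading 0 -> 120
FD 20: (-18,0) -> (-28,17.321) [heading=120, draw]
RT 30: heading 120 -> 90
BK 13: (-28,17.321) -> (-28,4.321) [heading=90, draw]
Final: pos=(-28,4.321), heading=90, 3 segment(s) drawn

Answer: -28 4.321 90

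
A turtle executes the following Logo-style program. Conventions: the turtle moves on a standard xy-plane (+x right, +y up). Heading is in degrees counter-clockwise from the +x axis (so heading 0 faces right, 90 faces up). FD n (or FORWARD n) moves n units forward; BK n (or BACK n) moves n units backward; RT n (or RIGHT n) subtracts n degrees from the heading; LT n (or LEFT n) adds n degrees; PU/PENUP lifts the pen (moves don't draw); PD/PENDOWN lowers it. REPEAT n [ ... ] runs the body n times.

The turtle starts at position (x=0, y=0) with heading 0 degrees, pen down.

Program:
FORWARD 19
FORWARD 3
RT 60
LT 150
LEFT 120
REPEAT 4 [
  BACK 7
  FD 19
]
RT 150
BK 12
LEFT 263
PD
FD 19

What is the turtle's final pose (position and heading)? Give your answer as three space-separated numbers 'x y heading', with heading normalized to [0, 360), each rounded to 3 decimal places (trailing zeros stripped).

Answer: -10.395 -45.827 323

Derivation:
Executing turtle program step by step:
Start: pos=(0,0), heading=0, pen down
FD 19: (0,0) -> (19,0) [heading=0, draw]
FD 3: (19,0) -> (22,0) [heading=0, draw]
RT 60: heading 0 -> 300
LT 150: heading 300 -> 90
LT 120: heading 90 -> 210
REPEAT 4 [
  -- iteration 1/4 --
  BK 7: (22,0) -> (28.062,3.5) [heading=210, draw]
  FD 19: (28.062,3.5) -> (11.608,-6) [heading=210, draw]
  -- iteration 2/4 --
  BK 7: (11.608,-6) -> (17.67,-2.5) [heading=210, draw]
  FD 19: (17.67,-2.5) -> (1.215,-12) [heading=210, draw]
  -- iteration 3/4 --
  BK 7: (1.215,-12) -> (7.278,-8.5) [heading=210, draw]
  FD 19: (7.278,-8.5) -> (-9.177,-18) [heading=210, draw]
  -- iteration 4/4 --
  BK 7: (-9.177,-18) -> (-3.115,-14.5) [heading=210, draw]
  FD 19: (-3.115,-14.5) -> (-19.569,-24) [heading=210, draw]
]
RT 150: heading 210 -> 60
BK 12: (-19.569,-24) -> (-25.569,-34.392) [heading=60, draw]
LT 263: heading 60 -> 323
PD: pen down
FD 19: (-25.569,-34.392) -> (-10.395,-45.827) [heading=323, draw]
Final: pos=(-10.395,-45.827), heading=323, 12 segment(s) drawn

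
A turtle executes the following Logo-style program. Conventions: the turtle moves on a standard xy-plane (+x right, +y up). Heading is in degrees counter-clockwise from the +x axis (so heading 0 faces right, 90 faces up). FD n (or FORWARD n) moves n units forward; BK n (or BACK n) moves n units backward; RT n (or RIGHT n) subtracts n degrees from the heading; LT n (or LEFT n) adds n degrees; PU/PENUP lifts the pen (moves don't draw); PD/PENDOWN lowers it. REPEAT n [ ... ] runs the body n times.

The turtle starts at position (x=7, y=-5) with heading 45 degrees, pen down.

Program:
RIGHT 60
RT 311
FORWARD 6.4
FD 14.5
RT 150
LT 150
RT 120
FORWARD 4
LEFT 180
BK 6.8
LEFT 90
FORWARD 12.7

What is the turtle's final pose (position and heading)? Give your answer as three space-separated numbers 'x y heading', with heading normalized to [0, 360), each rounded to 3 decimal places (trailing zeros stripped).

Executing turtle program step by step:
Start: pos=(7,-5), heading=45, pen down
RT 60: heading 45 -> 345
RT 311: heading 345 -> 34
FD 6.4: (7,-5) -> (12.306,-1.421) [heading=34, draw]
FD 14.5: (12.306,-1.421) -> (24.327,6.687) [heading=34, draw]
RT 150: heading 34 -> 244
LT 150: heading 244 -> 34
RT 120: heading 34 -> 274
FD 4: (24.327,6.687) -> (24.606,2.697) [heading=274, draw]
LT 180: heading 274 -> 94
BK 6.8: (24.606,2.697) -> (25.08,-4.087) [heading=94, draw]
LT 90: heading 94 -> 184
FD 12.7: (25.08,-4.087) -> (12.411,-4.972) [heading=184, draw]
Final: pos=(12.411,-4.972), heading=184, 5 segment(s) drawn

Answer: 12.411 -4.972 184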